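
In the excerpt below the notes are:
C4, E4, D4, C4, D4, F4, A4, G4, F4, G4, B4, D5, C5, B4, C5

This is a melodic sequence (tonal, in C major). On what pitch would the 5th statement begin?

A5

Unit = 5 notes; the statements start on C4, F4, B4, moving up a 4th each time.
Extending the heads up a 4th: E5 → A5.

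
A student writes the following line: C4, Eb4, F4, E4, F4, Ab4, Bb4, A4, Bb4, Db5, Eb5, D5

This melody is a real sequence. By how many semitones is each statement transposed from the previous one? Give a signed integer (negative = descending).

With a 4-note motive the entries are C4, F4, Bb4, each up a 4th from the previous.
Counting half-steps from C4 to F4: 5.

5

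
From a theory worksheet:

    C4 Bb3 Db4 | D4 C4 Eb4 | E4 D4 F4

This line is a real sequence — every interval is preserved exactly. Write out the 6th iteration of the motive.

Taking 3-note groups, the heads are C4, D4, E4: the pattern moves up a 2nd.
Extending up a 2nd: F#4 → G#4 → A#4.
From A#4 the exact shape gives A#4 G#4 B4.

A#4 G#4 B4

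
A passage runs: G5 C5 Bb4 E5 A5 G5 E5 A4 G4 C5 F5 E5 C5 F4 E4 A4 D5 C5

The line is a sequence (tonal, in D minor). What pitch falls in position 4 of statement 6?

Bb3

The unit is 6 notes. Position-4 pitches of the 3 shown cells: E5, C5, A4.
Each moves down a 3rd. Continuing: F4 → D4 → Bb3.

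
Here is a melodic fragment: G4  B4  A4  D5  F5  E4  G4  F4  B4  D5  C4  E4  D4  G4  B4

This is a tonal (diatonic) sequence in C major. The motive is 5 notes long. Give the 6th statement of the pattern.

With a 5-note motive the entries are G4, E4, C4, each down a 3rd from the previous.
Continuing the starts: A3 → F3 → D3.
Statement 6 starts on D3 and keeps the same diatonic contour: D3 F3 E3 A3 C4.

D3 F3 E3 A3 C4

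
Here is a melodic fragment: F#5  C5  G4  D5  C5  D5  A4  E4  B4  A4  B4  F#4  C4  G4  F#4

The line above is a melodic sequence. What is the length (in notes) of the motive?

Try groups of 5 (3 cells in 15 notes):
F#5 C5 G4 D5 C5 | D5 A4 E4 B4 A4 | B4 F#4 C4 G4 F#4
Every group is a transposition down a 3rd of the one before; no shorter unit works.

5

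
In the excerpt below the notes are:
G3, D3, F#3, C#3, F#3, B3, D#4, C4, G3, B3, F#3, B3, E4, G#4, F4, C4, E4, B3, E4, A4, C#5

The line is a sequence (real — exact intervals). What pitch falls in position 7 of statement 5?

B5

The unit is 7 notes. Position-7 pitches of the 3 shown cells: D#4, G#4, C#5.
Each moves up a 4th. Continuing: F#5 → B5.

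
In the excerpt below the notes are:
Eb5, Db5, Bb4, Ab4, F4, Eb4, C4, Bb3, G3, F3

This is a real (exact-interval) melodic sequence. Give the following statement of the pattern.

Taking 2-note groups, the heads are Eb5, Bb4, F4, C4, G3: the pattern moves down a 4th.
So cell 6 is D3 C3.

D3 C3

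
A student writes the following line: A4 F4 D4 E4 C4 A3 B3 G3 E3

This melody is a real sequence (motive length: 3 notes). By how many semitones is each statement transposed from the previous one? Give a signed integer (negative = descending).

Taking 3-note groups, the heads are A4, E4, B3: the pattern moves down a 4th.
Counting half-steps from A4 to E4: -5.

-5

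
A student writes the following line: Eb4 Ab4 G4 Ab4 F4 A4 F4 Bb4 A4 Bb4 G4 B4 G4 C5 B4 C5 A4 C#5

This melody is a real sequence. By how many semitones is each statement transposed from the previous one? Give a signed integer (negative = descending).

2

The 6-note cells begin on Eb4, F4, G4 — each up a 2nd from the last.
Counting half-steps from Eb4 to F4: 2.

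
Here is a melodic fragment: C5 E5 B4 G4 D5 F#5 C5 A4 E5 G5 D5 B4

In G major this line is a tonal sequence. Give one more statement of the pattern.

Taking 4-note groups, the heads are C5, D5, E5: the pattern moves up a 2nd.
From F#5 the diatonic shape gives F#5 A5 E5 C5.

F#5 A5 E5 C5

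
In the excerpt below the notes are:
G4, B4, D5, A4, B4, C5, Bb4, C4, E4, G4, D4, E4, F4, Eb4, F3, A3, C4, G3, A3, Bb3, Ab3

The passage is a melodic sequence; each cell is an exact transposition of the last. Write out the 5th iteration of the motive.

Unit = 7 notes; the statements start on G4, C4, F3, moving down a 5th each time.
Continuing the starts: Bb2 → Eb2.
So cell 5 is Eb2 G2 Bb2 F2 G2 Ab2 Gb2.

Eb2 G2 Bb2 F2 G2 Ab2 Gb2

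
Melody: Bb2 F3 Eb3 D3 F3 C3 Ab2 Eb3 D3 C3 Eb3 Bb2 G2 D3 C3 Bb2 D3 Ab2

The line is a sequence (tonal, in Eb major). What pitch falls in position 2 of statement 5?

Bb2

Grouping in 6s, the 2nd note of each cell is F3, Eb3, D3.
Carrying that down a 2nd forward: C3 → Bb2.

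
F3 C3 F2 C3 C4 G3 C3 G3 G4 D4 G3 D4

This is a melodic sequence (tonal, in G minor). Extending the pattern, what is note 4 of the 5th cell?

Eb5

The unit is 4 notes. Position-4 pitches of the 3 shown cells: C3, G3, D4.
Extending up a 5th: A4 → Eb5.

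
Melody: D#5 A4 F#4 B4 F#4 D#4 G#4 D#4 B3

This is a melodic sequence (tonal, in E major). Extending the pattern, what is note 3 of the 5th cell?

Grouping in 3s, the 3rd note of each cell is F#4, D#4, B3.
Carrying that down a 3rd forward: G#3 → E3.

E3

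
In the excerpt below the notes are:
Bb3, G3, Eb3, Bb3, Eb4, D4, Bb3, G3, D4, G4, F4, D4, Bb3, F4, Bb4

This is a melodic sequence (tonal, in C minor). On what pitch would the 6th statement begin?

With a 5-note motive the entries are Bb3, D4, F4, each up a 3rd from the previous.
Continuing: Ab4 → C5 → Eb5. Statement 6 starts on Eb5.

Eb5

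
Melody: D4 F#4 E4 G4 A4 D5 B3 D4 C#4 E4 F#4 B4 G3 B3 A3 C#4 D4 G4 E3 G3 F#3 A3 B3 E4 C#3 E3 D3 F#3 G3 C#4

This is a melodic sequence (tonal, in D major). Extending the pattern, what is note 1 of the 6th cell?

A2

The unit is 6 notes. Position-1 pitches of the 5 shown cells: D4, B3, G3, E3, C#3.
One more down a 3rd gives A2.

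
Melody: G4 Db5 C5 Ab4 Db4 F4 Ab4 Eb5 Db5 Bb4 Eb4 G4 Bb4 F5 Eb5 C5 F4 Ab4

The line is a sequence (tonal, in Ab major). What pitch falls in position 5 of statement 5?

The unit is 6 notes. Position-5 pitches of the 3 shown cells: Db4, Eb4, F4.
Each moves up a 2nd. Continuing: G4 → Ab4.

Ab4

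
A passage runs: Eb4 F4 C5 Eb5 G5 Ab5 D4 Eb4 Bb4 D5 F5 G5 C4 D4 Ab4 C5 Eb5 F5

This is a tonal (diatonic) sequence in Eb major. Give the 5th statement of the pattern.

Unit = 6 notes; the statements start on Eb4, D4, C4, moving down a 2nd each time.
Continuing the starts: Bb3 → Ab3.
Statement 5 starts on Ab3 and keeps the same diatonic contour: Ab3 Bb3 F4 Ab4 C5 D5.

Ab3 Bb3 F4 Ab4 C5 D5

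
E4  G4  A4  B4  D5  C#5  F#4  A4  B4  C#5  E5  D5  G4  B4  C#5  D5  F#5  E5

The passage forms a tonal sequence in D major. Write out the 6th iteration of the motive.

C#5 E5 F#5 G5 B5 A5

Taking 6-note groups, the heads are E4, F#4, G4: the pattern moves up a 2nd.
Extending up a 2nd: A4 → B4 → C#5.
So cell 6 is C#5 E5 F#5 G5 B5 A5.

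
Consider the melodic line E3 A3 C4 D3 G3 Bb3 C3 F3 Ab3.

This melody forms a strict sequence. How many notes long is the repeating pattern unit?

3

9 notes total. Splitting into 3 groups of 3:
E3 A3 C4 | D3 G3 Bb3 | C3 F3 Ab3
That's a consistent down a 2nd shift per cell, and no other grouping gives one.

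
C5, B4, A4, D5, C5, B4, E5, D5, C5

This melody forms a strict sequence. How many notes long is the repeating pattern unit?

9 notes total. Splitting into 3 groups of 3:
C5 B4 A4 | D5 C5 B4 | E5 D5 C5
Every group is a transposition up a 2nd of the one before; no shorter unit works.

3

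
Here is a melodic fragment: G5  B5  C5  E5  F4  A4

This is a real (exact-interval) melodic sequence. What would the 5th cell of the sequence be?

Eb3 G3

Unit = 2 notes; the statements start on G5, C5, F4, moving down a 5th each time.
Carrying on: Bb3 → Eb3.
From Eb3 the exact shape gives Eb3 G3.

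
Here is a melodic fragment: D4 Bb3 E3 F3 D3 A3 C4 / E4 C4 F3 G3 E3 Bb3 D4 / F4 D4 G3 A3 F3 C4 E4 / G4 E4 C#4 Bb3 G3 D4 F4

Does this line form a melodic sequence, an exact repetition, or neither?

Note 3 of cell 4 is C#4; if this were a sequence it would be A3. No unit length gives a consistent transposition pattern.

neither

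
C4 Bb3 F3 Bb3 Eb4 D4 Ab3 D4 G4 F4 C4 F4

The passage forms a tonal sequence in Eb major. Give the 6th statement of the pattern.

With a 4-note motive the entries are C4, Eb4, G4, each up a 3rd from the previous.
Carrying on: Bb4 → D5 → F5.
So cell 6 is F5 Eb5 Bb4 Eb5.

F5 Eb5 Bb4 Eb5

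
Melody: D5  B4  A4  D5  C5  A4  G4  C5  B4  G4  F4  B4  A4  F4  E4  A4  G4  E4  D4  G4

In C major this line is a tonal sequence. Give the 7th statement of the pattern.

E4 C4 B3 E4

With a 4-note motive the entries are D5, C5, B4, A4, G4, each down a 2nd from the previous.
Extending down a 2nd: F4 → E4.
From E4 the diatonic shape gives E4 C4 B3 E4.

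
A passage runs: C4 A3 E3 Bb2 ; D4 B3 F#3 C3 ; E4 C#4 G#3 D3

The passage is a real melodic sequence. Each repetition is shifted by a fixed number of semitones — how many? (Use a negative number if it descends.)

Taking 4-note groups, the heads are C4, D4, E4: the pattern moves up a 2nd.
C4→D4 is 62 − 60 = 2 semitones.

2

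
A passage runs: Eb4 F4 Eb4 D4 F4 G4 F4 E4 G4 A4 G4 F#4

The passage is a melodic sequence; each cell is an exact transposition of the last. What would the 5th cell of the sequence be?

Taking 4-note groups, the heads are Eb4, F4, G4: the pattern moves up a 2nd.
Extending up a 2nd: A4 → B4.
Statement 5 starts on B4 and keeps the same exact contour: B4 C#5 B4 A#4.

B4 C#5 B4 A#4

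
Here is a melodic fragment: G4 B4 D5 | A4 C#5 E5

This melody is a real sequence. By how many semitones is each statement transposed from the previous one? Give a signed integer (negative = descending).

2

Taking 3-note groups, the heads are G4, A4: the pattern moves up a 2nd.
G4→A4 is 69 − 67 = 2 semitones.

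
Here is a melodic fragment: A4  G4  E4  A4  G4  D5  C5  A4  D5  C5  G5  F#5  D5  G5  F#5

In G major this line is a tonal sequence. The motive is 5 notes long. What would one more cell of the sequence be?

Taking 5-note groups, the heads are A4, D5, G5: the pattern moves up a 4th.
Statement 4 starts on C6 and keeps the same diatonic contour: C6 B5 G5 C6 B5.

C6 B5 G5 C6 B5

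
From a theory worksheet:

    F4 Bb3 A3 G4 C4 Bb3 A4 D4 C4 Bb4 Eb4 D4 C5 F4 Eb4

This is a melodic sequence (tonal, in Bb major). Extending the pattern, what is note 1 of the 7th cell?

With 3-note cells, note 1 of each statement runs F4, G4, A4, Bb4, C5.
Each moves up a 2nd. Continuing: D5 → Eb5.

Eb5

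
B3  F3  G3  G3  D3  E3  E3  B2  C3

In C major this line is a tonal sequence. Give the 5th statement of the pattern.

A2 E2 F2

Taking 3-note groups, the heads are B3, G3, E3: the pattern moves down a 3rd.
Continuing the starts: C3 → A2.
Statement 5 starts on A2 and keeps the same diatonic contour: A2 E2 F2.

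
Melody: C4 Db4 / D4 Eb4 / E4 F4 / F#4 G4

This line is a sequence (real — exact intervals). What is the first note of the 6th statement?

With a 2-note motive the entries are C4, D4, E4, F#4, each up a 2nd from the previous.
Extending the heads up a 2nd: G#4 → A#4.

A#4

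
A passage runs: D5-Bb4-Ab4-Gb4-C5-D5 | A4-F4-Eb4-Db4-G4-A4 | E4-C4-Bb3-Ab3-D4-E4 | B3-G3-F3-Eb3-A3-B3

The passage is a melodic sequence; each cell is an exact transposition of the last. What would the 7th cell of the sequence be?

G#2 E2 D2 C2 F#2 G#2

Unit = 6 notes; the statements start on D5, A4, E4, B3, moving down a 4th each time.
Extending down a 4th: F#3 → C#3 → G#2.
From G#2 the exact shape gives G#2 E2 D2 C2 F#2 G#2.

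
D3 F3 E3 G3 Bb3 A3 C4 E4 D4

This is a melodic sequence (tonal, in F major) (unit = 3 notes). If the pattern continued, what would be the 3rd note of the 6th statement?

With 3-note cells, note 3 of each statement runs E3, A3, D4.
Carrying that up a 4th forward: G4 → C5 → F5.

F5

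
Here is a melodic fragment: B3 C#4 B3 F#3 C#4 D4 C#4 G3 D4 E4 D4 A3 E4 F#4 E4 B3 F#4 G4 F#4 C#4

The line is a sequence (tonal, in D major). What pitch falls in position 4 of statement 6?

D4

Grouping in 4s, the 4th note of each cell is F#3, G3, A3, B3, C#4.
One more up a 2nd gives D4.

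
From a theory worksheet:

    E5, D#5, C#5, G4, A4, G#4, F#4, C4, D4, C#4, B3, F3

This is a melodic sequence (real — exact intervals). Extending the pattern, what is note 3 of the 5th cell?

A2

With 4-note cells, note 3 of each statement runs C#5, F#4, B3.
Carrying that down a 5th forward: E3 → A2.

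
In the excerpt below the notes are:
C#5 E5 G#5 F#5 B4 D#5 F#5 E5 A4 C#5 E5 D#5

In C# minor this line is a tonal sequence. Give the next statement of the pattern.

With a 4-note motive the entries are C#5, B4, A4, each down a 2nd from the previous.
From G#4 the diatonic shape gives G#4 B4 D#5 C#5.

G#4 B4 D#5 C#5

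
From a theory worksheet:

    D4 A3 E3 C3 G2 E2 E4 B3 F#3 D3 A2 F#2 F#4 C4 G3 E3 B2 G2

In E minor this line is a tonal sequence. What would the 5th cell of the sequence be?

With a 6-note motive the entries are D4, E4, F#4, each up a 2nd from the previous.
Carrying on: G4 → A4.
So cell 5 is A4 E4 B3 G3 D3 B2.

A4 E4 B3 G3 D3 B2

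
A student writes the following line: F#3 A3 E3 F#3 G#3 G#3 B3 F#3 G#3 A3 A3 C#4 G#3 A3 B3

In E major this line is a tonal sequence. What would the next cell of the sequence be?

B3 D#4 A3 B3 C#4

With a 5-note motive the entries are F#3, G#3, A3, each up a 2nd from the previous.
So cell 4 is B3 D#4 A3 B3 C#4.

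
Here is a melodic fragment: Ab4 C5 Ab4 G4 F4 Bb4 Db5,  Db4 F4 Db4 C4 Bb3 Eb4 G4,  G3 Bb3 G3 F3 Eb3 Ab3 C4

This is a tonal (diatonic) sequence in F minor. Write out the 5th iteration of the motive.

Taking 7-note groups, the heads are Ab4, Db4, G3: the pattern moves down a 5th.
Carrying on: C3 → F2.
Statement 5 starts on F2 and keeps the same diatonic contour: F2 Ab2 F2 Eb2 Db2 G2 Bb2.

F2 Ab2 F2 Eb2 Db2 G2 Bb2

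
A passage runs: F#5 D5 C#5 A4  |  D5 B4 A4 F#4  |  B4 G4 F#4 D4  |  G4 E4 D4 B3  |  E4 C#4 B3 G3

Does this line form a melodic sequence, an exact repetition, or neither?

sequence

Each 4-note cell is the previous one transposed down a 3rd.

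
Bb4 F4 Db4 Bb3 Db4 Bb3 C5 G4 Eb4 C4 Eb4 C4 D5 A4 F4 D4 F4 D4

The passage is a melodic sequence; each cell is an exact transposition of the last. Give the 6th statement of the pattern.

G#5 D#5 B4 G#4 B4 G#4

The 6-note cells begin on Bb4, C5, D5 — each up a 2nd from the last.
Extending up a 2nd: E5 → F#5 → G#5.
So cell 6 is G#5 D#5 B4 G#4 B4 G#4.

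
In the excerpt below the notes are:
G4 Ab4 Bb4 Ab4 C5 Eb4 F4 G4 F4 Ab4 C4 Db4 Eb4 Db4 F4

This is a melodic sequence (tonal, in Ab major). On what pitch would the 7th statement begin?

Bb2

Unit = 5 notes; the statements start on G4, Eb4, C4, moving down a 3rd each time.
Extending the heads down a 3rd: Ab3 → F3 → Db3 → Bb2.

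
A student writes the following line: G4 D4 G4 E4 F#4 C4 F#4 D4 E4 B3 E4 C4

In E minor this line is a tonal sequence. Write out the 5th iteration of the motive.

Taking 4-note groups, the heads are G4, F#4, E4: the pattern moves down a 2nd.
Extending down a 2nd: D4 → C4.
Statement 5 starts on C4 and keeps the same diatonic contour: C4 G3 C4 A3.

C4 G3 C4 A3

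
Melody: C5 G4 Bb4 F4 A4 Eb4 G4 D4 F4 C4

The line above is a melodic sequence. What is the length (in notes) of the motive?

There are 10 notes; a 2-note unit gives 5 cells:
C5 G4 | Bb4 F4 | A4 Eb4 | G4 D4 | F4 C4
Each cell is the previous one down a 2nd — so the unit is 2 notes.

2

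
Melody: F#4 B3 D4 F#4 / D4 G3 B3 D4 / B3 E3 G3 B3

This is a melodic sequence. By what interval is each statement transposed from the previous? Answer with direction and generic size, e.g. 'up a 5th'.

Unit = 4 notes; the statements start on F#4, D4, B3, moving down a 3rd each time.
From F#4 to D4: down a 3rd.

down a 3rd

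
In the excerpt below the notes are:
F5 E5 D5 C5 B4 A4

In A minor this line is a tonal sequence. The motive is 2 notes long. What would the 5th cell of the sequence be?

With a 2-note motive the entries are F5, D5, B4, each down a 3rd from the previous.
Carrying on: G4 → E4.
Statement 5 starts on E4 and keeps the same diatonic contour: E4 D4.

E4 D4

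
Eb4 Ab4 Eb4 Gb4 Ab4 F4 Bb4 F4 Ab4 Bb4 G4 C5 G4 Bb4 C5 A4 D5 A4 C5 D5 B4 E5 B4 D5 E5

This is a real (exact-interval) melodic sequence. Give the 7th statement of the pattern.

Taking 5-note groups, the heads are Eb4, F4, G4, A4, B4: the pattern moves up a 2nd.
Continuing the starts: C#5 → D#5.
From D#5 the exact shape gives D#5 G#5 D#5 F#5 G#5.

D#5 G#5 D#5 F#5 G#5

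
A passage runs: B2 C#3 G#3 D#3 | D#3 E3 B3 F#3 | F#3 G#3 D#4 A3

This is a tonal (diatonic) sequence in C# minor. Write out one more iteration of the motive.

Taking 4-note groups, the heads are B2, D#3, F#3: the pattern moves up a 3rd.
So cell 4 is A3 B3 F#4 C#4.

A3 B3 F#4 C#4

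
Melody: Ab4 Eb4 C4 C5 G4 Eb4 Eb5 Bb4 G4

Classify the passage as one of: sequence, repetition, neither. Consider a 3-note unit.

sequence

Each 3-note cell is the previous one transposed up a 3rd.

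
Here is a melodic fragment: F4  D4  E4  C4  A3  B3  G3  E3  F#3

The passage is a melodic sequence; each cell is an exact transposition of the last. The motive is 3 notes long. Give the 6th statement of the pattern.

Unit = 3 notes; the statements start on F4, C4, G3, moving down a 4th each time.
Continuing the starts: D3 → A2 → E2.
So cell 6 is E2 C#2 D#2.

E2 C#2 D#2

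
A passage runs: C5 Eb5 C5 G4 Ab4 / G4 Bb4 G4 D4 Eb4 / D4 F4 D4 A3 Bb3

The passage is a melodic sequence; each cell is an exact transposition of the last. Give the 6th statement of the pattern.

With a 5-note motive the entries are C5, G4, D4, each down a 4th from the previous.
Extending down a 4th: A3 → E3 → B2.
From B2 the exact shape gives B2 D3 B2 F#2 G2.

B2 D3 B2 F#2 G2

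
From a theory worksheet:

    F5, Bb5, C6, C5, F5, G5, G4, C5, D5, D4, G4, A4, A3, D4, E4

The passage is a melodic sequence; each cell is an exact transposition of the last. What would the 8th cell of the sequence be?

Taking 3-note groups, the heads are F5, C5, G4, D4, A3: the pattern moves down a 4th.
Continuing the starts: E3 → B2 → F#2.
From F#2 the exact shape gives F#2 B2 C#3.

F#2 B2 C#3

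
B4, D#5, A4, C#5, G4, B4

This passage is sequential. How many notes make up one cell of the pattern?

2

6 notes total. Splitting into 3 groups of 2:
B4 D#5 | A4 C#5 | G4 B4
Every group is a transposition down a 2nd of the one before; no shorter unit works.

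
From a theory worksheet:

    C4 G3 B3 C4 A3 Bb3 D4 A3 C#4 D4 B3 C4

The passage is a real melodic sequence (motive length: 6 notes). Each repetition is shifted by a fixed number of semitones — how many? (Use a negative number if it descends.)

The 6-note cells begin on C4, D4 — each up a 2nd from the last.
C4→D4 is 62 − 60 = 2 semitones.

2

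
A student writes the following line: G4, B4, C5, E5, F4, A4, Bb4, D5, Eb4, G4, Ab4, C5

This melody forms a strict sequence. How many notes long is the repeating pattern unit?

4

12 notes total. Splitting into 3 groups of 4:
G4 B4 C5 E5 | F4 A4 Bb4 D5 | Eb4 G4 Ab4 C5
Every group is a transposition down a 2nd of the one before; no shorter unit works.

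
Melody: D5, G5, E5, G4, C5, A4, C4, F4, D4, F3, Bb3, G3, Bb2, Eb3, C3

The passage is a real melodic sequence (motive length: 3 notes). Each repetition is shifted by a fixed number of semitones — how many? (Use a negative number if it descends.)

-7

Taking 3-note groups, the heads are D5, G4, C4, F3, Bb2: the pattern moves down a 5th.
D5→G4 is 67 − 74 = -7 semitones.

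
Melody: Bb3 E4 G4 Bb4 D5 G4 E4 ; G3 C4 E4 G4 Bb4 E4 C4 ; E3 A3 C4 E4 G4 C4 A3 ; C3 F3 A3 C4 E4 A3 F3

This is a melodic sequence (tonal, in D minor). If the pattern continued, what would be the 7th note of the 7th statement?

Grouping in 7s, the 7th note of each cell is E4, C4, A3, F3.
Each moves down a 3rd. Continuing: D3 → Bb2 → G2.

G2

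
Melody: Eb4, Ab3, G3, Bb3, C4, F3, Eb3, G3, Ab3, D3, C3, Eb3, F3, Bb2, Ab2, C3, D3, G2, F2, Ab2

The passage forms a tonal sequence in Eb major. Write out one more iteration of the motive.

With a 4-note motive the entries are Eb4, C4, Ab3, F3, D3, each down a 3rd from the previous.
So cell 6 is Bb2 Eb2 D2 F2.

Bb2 Eb2 D2 F2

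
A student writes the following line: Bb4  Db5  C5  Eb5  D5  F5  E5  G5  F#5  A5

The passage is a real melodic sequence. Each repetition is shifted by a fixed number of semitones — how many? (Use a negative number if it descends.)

2

The 2-note cells begin on Bb4, C5, D5, E5, F#5 — each up a 2nd from the last.
Bb4 to C5 spans +2 semitones.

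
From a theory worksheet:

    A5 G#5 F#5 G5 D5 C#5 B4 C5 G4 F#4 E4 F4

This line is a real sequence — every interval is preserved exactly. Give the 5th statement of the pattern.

Taking 4-note groups, the heads are A5, D5, G4: the pattern moves down a 5th.
Extending down a 5th: C4 → F3.
So cell 5 is F3 E3 D3 Eb3.

F3 E3 D3 Eb3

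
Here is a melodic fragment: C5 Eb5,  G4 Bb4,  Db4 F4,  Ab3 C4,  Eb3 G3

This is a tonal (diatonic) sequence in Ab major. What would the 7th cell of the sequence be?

The 2-note cells begin on C5, G4, Db4, Ab3, Eb3 — each down a 4th from the last.
Carrying on: Bb2 → F2.
From F2 the diatonic shape gives F2 Ab2.

F2 Ab2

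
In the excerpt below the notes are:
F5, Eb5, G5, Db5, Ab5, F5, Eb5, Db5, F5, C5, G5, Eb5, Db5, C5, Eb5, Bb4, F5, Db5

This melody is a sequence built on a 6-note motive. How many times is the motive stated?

3

18 notes in groups of 6 gives 18/6 = 3 statements.
Starts: F5, Eb5, Db5 — each down a 2nd.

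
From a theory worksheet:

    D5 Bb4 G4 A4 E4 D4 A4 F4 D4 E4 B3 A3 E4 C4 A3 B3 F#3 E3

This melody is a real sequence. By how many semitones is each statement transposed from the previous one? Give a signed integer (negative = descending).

-5

With a 6-note motive the entries are D5, A4, E4, each down a 4th from the previous.
D5 to A4 spans -5 semitones.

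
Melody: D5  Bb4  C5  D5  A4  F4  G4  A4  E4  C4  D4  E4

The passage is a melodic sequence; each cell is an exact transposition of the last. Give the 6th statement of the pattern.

C#3 A2 B2 C#3

With a 4-note motive the entries are D5, A4, E4, each down a 4th from the previous.
Carrying on: B3 → F#3 → C#3.
From C#3 the exact shape gives C#3 A2 B2 C#3.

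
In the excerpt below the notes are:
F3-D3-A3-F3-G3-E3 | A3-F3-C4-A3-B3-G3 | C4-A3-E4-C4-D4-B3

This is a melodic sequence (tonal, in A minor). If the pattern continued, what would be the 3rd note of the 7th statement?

F5

With 6-note cells, note 3 of each statement runs A3, C4, E4.
Each moves up a 3rd. Continuing: G4 → B4 → D5 → F5.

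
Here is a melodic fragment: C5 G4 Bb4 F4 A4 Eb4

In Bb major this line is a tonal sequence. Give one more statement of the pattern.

G4 D4

Taking 2-note groups, the heads are C5, Bb4, A4: the pattern moves down a 2nd.
So cell 4 is G4 D4.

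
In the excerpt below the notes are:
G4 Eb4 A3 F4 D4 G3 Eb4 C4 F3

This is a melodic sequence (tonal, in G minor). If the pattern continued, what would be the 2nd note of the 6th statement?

G3

Grouping in 3s, the 2nd note of each cell is Eb4, D4, C4.
Each moves down a 2nd. Continuing: Bb3 → A3 → G3.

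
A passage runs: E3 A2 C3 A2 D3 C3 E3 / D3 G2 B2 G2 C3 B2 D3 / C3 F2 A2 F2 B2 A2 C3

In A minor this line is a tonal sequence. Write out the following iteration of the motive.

B2 E2 G2 E2 A2 G2 B2

Taking 7-note groups, the heads are E3, D3, C3: the pattern moves down a 2nd.
From B2 the diatonic shape gives B2 E2 G2 E2 A2 G2 B2.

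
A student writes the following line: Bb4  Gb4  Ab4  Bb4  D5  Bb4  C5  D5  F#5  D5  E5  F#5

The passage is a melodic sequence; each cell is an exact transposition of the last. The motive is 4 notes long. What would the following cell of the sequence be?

Unit = 4 notes; the statements start on Bb4, D5, F#5, moving up a 3rd each time.
From A#5 the exact shape gives A#5 F#5 G#5 A#5.

A#5 F#5 G#5 A#5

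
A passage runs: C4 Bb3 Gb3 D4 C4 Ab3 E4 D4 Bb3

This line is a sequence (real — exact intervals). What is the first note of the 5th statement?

G#4

Taking 3-note groups, the heads are C4, D4, E4: the pattern moves up a 2nd.
Continuing: F#4 → G#4. Statement 5 starts on G#4.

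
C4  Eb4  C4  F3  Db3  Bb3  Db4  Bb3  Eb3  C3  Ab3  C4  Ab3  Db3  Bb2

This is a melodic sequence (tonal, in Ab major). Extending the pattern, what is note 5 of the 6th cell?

Grouping in 5s, the 5th note of each cell is Db3, C3, Bb2.
Carrying that down a 2nd forward: Ab2 → G2 → F2.

F2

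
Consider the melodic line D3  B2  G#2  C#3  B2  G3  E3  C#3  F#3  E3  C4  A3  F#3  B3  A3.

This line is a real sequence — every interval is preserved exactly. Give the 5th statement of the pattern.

Bb4 G4 E4 A4 G4

Unit = 5 notes; the statements start on D3, G3, C4, moving up a 4th each time.
Continuing the starts: F4 → Bb4.
So cell 5 is Bb4 G4 E4 A4 G4.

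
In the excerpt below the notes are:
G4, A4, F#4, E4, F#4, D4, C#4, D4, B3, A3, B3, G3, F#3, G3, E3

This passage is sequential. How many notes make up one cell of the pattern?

3

Try groups of 3 (5 cells in 15 notes):
G4 A4 F#4 | E4 F#4 D4 | C#4 D4 B3 | A3 B3 G3 | F#3 G3 E3
Every group is a transposition down a 3rd of the one before; no shorter unit works.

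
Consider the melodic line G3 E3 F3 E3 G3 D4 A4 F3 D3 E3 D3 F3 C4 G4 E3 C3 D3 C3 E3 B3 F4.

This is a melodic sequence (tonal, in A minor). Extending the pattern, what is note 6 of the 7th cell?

E3

The unit is 7 notes. Position-6 pitches of the 3 shown cells: D4, C4, B3.
Extending down a 2nd: A3 → G3 → F3 → E3.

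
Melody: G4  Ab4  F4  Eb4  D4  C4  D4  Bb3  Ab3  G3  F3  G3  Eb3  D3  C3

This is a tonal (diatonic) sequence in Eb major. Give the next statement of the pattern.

The 5-note cells begin on G4, C4, F3 — each down a 5th from the last.
So cell 4 is Bb2 C3 Ab2 G2 F2.

Bb2 C3 Ab2 G2 F2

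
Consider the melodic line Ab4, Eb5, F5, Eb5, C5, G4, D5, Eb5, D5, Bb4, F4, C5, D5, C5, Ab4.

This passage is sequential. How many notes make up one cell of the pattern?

Try groups of 5 (3 cells in 15 notes):
Ab4 Eb5 F5 Eb5 C5 | G4 D5 Eb5 D5 Bb4 | F4 C5 D5 C5 Ab4
Each cell is the previous one down a 2nd — so the unit is 5 notes.

5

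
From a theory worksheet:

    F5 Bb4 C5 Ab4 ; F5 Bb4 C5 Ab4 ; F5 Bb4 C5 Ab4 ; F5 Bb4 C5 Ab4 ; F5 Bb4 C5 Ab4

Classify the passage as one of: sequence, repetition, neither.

Each 4-note cell is identical (F5 Bb4 C5 Ab4), restated at the same pitch.

repetition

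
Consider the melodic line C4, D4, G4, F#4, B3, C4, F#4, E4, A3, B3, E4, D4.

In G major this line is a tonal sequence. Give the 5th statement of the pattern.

F#3 G3 C4 B3

The 4-note cells begin on C4, B3, A3 — each down a 2nd from the last.
Continuing the starts: G3 → F#3.
From F#3 the diatonic shape gives F#3 G3 C4 B3.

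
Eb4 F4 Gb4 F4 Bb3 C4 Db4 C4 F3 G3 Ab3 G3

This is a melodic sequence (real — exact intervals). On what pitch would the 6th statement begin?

D2

Taking 4-note groups, the heads are Eb4, Bb3, F3: the pattern moves down a 4th.
Extending the heads down a 4th: C3 → G2 → D2.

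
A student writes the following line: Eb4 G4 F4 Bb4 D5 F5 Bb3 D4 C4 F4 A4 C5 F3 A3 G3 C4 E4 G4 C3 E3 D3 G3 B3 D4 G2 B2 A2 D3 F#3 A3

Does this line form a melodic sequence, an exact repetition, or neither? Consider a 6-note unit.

sequence

Each 6-note cell is the previous one transposed down a 4th.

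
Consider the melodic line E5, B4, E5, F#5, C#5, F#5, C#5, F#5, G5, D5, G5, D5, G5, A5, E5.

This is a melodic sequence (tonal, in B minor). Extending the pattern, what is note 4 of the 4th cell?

Grouping in 5s, the 4th note of each cell is F#5, G5, A5.
Each moves up a 2nd; the next is B5.

B5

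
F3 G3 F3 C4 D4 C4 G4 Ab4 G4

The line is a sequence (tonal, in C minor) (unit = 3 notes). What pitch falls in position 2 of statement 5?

With 3-note cells, note 2 of each statement runs G3, D4, Ab4.
Extending up a 5th: Eb5 → Bb5.

Bb5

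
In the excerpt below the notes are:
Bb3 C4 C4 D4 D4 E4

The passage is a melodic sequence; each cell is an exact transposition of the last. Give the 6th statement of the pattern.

Unit = 2 notes; the statements start on Bb3, C4, D4, moving up a 2nd each time.
Carrying on: E4 → F#4 → G#4.
Statement 6 starts on G#4 and keeps the same exact contour: G#4 A#4.

G#4 A#4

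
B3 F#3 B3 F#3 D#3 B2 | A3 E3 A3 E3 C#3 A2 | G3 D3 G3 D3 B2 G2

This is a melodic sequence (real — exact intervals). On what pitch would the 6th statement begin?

Db3

With a 6-note motive the entries are B3, A3, G3, each down a 2nd from the previous.
Continuing: F3 → Eb3 → Db3. Statement 6 starts on Db3.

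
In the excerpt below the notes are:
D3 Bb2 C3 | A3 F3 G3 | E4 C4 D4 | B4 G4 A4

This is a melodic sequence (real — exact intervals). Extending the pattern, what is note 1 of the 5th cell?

With 3-note cells, note 1 of each statement runs D3, A3, E4, B4.
One more up a 5th gives F#5.

F#5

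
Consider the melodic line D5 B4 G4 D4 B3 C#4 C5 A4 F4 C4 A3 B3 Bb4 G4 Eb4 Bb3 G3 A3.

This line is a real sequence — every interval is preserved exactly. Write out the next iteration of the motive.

Ab4 F4 Db4 Ab3 F3 G3

Taking 6-note groups, the heads are D5, C5, Bb4: the pattern moves down a 2nd.
Statement 4 starts on Ab4 and keeps the same exact contour: Ab4 F4 Db4 Ab3 F3 G3.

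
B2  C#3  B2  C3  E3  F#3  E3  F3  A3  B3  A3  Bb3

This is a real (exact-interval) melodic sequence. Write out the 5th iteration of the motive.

G4 A4 G4 Ab4

The 4-note cells begin on B2, E3, A3 — each up a 4th from the last.
Carrying on: D4 → G4.
So cell 5 is G4 A4 G4 Ab4.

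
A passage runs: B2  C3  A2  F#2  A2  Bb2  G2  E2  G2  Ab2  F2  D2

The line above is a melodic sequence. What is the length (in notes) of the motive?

4

Try groups of 4 (3 cells in 12 notes):
B2 C3 A2 F#2 | A2 Bb2 G2 E2 | G2 Ab2 F2 D2
Every group is a transposition down a 2nd of the one before; no shorter unit works.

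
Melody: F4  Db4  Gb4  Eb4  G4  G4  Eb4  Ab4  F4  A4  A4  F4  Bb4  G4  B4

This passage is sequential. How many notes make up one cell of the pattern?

15 notes total. Splitting into 3 groups of 5:
F4 Db4 Gb4 Eb4 G4 | G4 Eb4 Ab4 F4 A4 | A4 F4 Bb4 G4 B4
Each cell is the previous one up a 2nd — so the unit is 5 notes.

5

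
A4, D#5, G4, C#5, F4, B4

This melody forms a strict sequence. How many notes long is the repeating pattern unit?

2

Try groups of 2 (3 cells in 6 notes):
A4 D#5 | G4 C#5 | F4 B4
Each cell is the previous one down a 2nd — so the unit is 2 notes.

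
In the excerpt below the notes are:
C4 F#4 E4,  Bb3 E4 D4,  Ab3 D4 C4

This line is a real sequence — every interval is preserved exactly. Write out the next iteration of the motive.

Gb3 C4 Bb3

Taking 3-note groups, the heads are C4, Bb3, Ab3: the pattern moves down a 2nd.
Statement 4 starts on Gb3 and keeps the same exact contour: Gb3 C4 Bb3.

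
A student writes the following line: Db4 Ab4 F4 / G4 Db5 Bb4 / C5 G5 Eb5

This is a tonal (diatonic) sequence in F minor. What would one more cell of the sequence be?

The 3-note cells begin on Db4, G4, C5 — each up a 4th from the last.
So cell 4 is F5 C6 Ab5.

F5 C6 Ab5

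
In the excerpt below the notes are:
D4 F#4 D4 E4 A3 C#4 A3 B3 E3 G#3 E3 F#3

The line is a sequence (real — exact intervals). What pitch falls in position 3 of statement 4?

The unit is 4 notes. Position-3 pitches of the 3 shown cells: D4, A3, E3.
Each moves down a 4th; the next is B2.

B2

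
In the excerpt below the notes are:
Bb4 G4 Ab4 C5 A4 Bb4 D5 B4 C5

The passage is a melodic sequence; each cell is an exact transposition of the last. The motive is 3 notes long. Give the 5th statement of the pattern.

F#5 D#5 E5

The 3-note cells begin on Bb4, C5, D5 — each up a 2nd from the last.
Carrying on: E5 → F#5.
From F#5 the exact shape gives F#5 D#5 E5.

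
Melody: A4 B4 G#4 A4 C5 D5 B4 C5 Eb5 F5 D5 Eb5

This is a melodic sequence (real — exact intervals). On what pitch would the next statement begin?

Gb5

Taking 4-note groups, the heads are A4, C5, Eb5: the pattern moves up a 3rd.
The next head, up a 3rd from Eb5, is Gb5.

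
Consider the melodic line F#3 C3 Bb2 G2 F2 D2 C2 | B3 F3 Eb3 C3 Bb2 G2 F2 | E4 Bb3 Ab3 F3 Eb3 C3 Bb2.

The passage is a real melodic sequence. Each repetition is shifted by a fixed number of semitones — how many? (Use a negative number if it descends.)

Unit = 7 notes; the statements start on F#3, B3, E4, moving up a 4th each time.
F#3→B3 is 59 − 54 = 5 semitones.

5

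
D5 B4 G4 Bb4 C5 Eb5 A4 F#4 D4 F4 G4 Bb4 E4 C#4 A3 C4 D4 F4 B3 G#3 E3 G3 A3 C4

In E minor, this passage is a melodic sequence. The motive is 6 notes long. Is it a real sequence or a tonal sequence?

Each cell has the same semitone pattern (-3, -4, 3, 2, 3) — intervals are preserved exactly.
And Bb4 lies outside E minor, so the sequence is real rather than tonal.

real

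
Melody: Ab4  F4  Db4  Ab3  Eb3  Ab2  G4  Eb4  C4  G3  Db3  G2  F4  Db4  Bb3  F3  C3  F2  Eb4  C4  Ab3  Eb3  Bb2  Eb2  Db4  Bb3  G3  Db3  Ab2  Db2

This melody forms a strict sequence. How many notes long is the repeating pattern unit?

6

30 notes total. Splitting into 5 groups of 6:
Ab4 F4 Db4 Ab3 Eb3 Ab2 | G4 Eb4 C4 G3 Db3 G2 | F4 Db4 Bb3 F3 C3 F2 | Eb4 C4 Ab3 Eb3 Bb2 Eb2 | Db4 Bb3 G3 Db3 Ab2 Db2
That's a consistent down a 2nd shift per cell, and no other grouping gives one.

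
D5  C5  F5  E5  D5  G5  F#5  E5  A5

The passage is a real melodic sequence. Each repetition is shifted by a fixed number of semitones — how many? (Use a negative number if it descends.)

Taking 3-note groups, the heads are D5, E5, F#5: the pattern moves up a 2nd.
D5→E5 is 76 − 74 = 2 semitones.

2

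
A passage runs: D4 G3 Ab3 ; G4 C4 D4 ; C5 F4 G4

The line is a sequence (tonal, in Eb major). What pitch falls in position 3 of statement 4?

C5

The unit is 3 notes. Position-3 pitches of the 3 shown cells: Ab3, D4, G4.
From G4, up a 4th gives C5.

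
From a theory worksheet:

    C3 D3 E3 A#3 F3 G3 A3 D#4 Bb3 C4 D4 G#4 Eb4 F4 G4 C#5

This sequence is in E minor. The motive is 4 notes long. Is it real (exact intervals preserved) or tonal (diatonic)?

real

Each cell has the same semitone pattern (2, 2, 6) — intervals are preserved exactly.
And A#3 lies outside E minor, so the sequence is real rather than tonal.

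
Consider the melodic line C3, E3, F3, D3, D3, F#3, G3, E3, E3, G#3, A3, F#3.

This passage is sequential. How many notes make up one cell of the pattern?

There are 12 notes; a 4-note unit gives 3 cells:
C3 E3 F3 D3 | D3 F#3 G3 E3 | E3 G#3 A3 F#3
Every group is a transposition up a 2nd of the one before; no shorter unit works.

4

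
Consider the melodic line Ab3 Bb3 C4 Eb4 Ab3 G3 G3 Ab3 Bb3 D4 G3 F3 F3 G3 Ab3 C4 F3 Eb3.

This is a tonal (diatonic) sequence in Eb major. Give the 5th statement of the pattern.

D3 Eb3 F3 Ab3 D3 C3

With a 6-note motive the entries are Ab3, G3, F3, each down a 2nd from the previous.
Extending down a 2nd: Eb3 → D3.
Statement 5 starts on D3 and keeps the same diatonic contour: D3 Eb3 F3 Ab3 D3 C3.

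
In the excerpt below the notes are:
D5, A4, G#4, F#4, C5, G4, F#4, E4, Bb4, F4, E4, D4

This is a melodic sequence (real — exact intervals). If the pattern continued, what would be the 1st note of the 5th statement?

The unit is 4 notes. Position-1 pitches of the 3 shown cells: D5, C5, Bb4.
Each moves down a 2nd. Continuing: Ab4 → Gb4.

Gb4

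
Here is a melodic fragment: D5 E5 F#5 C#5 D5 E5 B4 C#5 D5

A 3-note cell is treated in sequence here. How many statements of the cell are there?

9 notes in groups of 3 gives 9/3 = 3 statements.
Starts: D5, C#5, B4 — each down a 2nd.

3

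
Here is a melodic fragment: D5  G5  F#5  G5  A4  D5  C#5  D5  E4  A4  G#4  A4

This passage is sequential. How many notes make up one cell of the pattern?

4

Try groups of 4 (3 cells in 12 notes):
D5 G5 F#5 G5 | A4 D5 C#5 D5 | E4 A4 G#4 A4
Each cell is the previous one down a 4th — so the unit is 4 notes.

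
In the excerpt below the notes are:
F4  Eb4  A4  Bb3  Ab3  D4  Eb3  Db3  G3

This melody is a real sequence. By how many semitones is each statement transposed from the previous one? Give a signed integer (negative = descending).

-7

With a 3-note motive the entries are F4, Bb3, Eb3, each down a 5th from the previous.
F4 to Bb3 spans -7 semitones.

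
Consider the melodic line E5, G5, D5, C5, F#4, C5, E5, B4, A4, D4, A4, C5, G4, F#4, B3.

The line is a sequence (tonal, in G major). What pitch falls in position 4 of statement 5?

B3

With 5-note cells, note 4 of each statement runs C5, A4, F#4.
Extending down a 3rd: D4 → B3.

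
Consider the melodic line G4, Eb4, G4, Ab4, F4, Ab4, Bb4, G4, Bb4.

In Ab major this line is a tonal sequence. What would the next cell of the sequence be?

C5 Ab4 C5

Unit = 3 notes; the statements start on G4, Ab4, Bb4, moving up a 2nd each time.
So cell 4 is C5 Ab4 C5.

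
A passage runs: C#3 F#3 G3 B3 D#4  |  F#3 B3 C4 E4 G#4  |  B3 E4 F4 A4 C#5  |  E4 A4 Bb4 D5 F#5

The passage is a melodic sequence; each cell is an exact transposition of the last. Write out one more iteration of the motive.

A4 D5 Eb5 G5 B5

Unit = 5 notes; the statements start on C#3, F#3, B3, E4, moving up a 4th each time.
Statement 5 starts on A4 and keeps the same exact contour: A4 D5 Eb5 G5 B5.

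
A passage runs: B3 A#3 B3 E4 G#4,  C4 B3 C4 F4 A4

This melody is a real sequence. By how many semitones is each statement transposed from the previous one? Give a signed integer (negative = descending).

The 5-note cells begin on B3, C4 — each up a 2nd from the last.
B3→C4 is 60 − 59 = 1 semitones.

1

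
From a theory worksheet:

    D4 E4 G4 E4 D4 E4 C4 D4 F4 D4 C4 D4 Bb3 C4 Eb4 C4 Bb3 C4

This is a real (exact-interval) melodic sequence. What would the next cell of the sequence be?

Ab3 Bb3 Db4 Bb3 Ab3 Bb3

The 6-note cells begin on D4, C4, Bb3 — each down a 2nd from the last.
Statement 4 starts on Ab3 and keeps the same exact contour: Ab3 Bb3 Db4 Bb3 Ab3 Bb3.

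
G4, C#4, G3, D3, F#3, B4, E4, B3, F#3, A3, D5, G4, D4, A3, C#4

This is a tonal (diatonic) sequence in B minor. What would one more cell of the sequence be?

The 5-note cells begin on G4, B4, D5 — each up a 3rd from the last.
So cell 4 is F#5 B4 F#4 C#4 E4.

F#5 B4 F#4 C#4 E4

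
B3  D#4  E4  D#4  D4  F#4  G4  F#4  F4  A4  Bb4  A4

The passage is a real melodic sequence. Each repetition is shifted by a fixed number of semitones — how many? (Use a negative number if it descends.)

3

The 4-note cells begin on B3, D4, F4 — each up a 3rd from the last.
B3→D4 is 62 − 59 = 3 semitones.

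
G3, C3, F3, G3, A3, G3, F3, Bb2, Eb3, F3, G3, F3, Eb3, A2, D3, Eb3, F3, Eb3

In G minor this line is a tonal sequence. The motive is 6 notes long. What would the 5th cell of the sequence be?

C3 F2 Bb2 C3 D3 C3

Unit = 6 notes; the statements start on G3, F3, Eb3, moving down a 2nd each time.
Extending down a 2nd: D3 → C3.
So cell 5 is C3 F2 Bb2 C3 D3 C3.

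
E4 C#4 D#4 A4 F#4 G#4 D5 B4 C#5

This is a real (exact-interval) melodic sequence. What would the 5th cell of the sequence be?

The 3-note cells begin on E4, A4, D5 — each up a 4th from the last.
Continuing the starts: G5 → C6.
So cell 5 is C6 A5 B5.

C6 A5 B5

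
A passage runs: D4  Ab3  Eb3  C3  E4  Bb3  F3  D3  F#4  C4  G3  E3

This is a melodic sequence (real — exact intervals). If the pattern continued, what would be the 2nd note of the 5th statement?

E4

The unit is 4 notes. Position-2 pitches of the 3 shown cells: Ab3, Bb3, C4.
Each moves up a 2nd. Continuing: D4 → E4.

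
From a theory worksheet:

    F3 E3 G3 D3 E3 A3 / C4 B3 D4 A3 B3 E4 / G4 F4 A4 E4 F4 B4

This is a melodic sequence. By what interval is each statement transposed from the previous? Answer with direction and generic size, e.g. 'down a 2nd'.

With a 6-note motive the entries are F3, C4, G4, each up a 5th from the previous.
F3 to C4 is up a 5th.

up a 5th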